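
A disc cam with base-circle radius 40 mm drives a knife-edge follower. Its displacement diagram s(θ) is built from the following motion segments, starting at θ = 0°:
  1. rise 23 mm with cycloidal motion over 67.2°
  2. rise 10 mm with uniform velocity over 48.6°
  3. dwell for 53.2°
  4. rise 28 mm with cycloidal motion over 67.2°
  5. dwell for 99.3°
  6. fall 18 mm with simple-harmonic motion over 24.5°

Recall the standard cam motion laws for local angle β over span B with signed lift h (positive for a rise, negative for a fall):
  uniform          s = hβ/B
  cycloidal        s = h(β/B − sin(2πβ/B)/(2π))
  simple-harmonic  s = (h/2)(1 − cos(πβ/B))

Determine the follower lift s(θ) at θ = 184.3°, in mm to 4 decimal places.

seg 1 [0°–67.2°] cycloidal, h=23: full span → s += 23 → s = 23.0000
seg 2 [67.2°–115.8°] uniform, h=10: full span → s += 10 → s = 33.0000
seg 3 [115.8°–169°] dwell: s stays 33.0000
seg 4 [169°–236.2°] cycloidal, h=28: θ=184.3° here. β=15.3, B=67.2. 28·(0.2277 − sin(2π·0.2277)/(2π)) = 1.9624 → s = 34.9624

34.9624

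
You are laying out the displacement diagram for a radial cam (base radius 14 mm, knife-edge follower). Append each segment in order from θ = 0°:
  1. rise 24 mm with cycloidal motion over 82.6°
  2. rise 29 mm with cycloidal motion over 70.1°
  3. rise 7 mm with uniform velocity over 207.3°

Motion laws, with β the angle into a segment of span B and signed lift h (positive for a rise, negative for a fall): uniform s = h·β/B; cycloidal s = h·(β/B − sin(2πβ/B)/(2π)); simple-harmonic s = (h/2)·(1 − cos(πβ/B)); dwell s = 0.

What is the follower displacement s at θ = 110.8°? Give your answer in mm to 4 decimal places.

seg 1 [0°–82.6°] cycloidal, h=24: full span → s += 24 → s = 24.0000
seg 2 [82.6°–152.7°] cycloidal, h=29: θ=110.8° here. β=28.2, B=70.1. 29·(0.4023 − sin(2π·0.4023)/(2π)) = 9.0071 → s = 33.0071

33.0071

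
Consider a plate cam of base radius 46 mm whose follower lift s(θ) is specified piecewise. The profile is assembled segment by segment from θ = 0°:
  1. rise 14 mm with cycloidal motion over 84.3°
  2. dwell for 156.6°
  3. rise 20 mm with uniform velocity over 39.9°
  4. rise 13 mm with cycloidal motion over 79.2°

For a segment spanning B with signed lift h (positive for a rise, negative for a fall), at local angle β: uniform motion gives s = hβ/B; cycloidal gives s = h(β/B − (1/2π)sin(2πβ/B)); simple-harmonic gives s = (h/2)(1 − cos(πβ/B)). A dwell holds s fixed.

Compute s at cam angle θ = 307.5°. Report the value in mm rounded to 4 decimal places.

seg 1 [0°–84.3°] cycloidal, h=14: full span → s += 14 → s = 14.0000
seg 2 [84.3°–240.9°] dwell: s stays 14.0000
seg 3 [240.9°–280.8°] uniform, h=20: full span → s += 20 → s = 34.0000
seg 4 [280.8°–360°] cycloidal, h=13: θ=307.5° here. β=26.7, B=79.2. 13·(0.3371 − sin(2π·0.3371)/(2π)) = 2.6159 → s = 36.6159

36.6159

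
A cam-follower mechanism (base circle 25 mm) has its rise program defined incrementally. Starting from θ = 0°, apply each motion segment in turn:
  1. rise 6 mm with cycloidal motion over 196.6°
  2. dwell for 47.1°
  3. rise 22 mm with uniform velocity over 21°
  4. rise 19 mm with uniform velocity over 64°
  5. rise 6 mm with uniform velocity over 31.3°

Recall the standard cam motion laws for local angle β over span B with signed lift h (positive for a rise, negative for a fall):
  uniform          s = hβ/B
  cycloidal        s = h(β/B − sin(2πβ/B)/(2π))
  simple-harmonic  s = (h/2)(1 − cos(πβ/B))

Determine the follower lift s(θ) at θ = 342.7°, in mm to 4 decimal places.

seg 1 [0°–196.6°] cycloidal, h=6: full span → s += 6 → s = 6.0000
seg 2 [196.6°–243.7°] dwell: s stays 6.0000
seg 3 [243.7°–264.7°] uniform, h=22: full span → s += 22 → s = 28.0000
seg 4 [264.7°–328.7°] uniform, h=19: full span → s += 19 → s = 47.0000
seg 5 [328.7°–360°] uniform, h=6: θ=342.7° here. β=14, B=31.3. 6·14/31.3 = 2.6837 → s = 49.6837

49.6837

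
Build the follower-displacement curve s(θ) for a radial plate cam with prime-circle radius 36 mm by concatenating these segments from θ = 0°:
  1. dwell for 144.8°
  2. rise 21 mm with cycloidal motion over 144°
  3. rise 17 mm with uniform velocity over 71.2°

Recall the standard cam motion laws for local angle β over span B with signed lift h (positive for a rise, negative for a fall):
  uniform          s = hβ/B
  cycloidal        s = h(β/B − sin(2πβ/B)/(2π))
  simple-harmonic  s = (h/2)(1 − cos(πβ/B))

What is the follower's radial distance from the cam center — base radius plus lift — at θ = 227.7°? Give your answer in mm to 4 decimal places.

seg 1 [0°–144.8°] dwell: s stays 0.0000
seg 2 [144.8°–288.8°] cycloidal, h=21: θ=227.7° here. β=82.9, B=144. 21·(0.5757 − sin(2π·0.5757)/(2π)) = 13.6199 → s = 13.6199
radial distance = base radius + s = 36 + 13.6199 = 49.6199

49.6199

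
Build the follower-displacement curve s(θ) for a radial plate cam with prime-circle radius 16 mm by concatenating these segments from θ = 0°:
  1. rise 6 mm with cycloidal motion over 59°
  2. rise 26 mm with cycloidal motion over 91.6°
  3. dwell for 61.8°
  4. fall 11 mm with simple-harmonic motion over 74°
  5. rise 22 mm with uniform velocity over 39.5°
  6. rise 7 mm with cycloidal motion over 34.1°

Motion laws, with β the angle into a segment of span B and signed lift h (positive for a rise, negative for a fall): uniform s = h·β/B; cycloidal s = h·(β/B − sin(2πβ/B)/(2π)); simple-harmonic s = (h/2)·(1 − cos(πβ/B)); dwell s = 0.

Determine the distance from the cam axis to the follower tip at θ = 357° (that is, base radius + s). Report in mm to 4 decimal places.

seg 1 [0°–59°] cycloidal, h=6: full span → s += 6 → s = 6.0000
seg 2 [59°–150.6°] cycloidal, h=26: full span → s += 26 → s = 32.0000
seg 3 [150.6°–212.4°] dwell: s stays 32.0000
seg 4 [212.4°–286.4°] simple-harmonic, h=-11: full span → s += -11 → s = 21.0000
seg 5 [286.4°–325.9°] uniform, h=22: full span → s += 22 → s = 43.0000
seg 6 [325.9°–360°] cycloidal, h=7: θ=357° here. β=31.1, B=34.1. 7·(0.9120 − sin(2π·0.9120)/(2π)) = 6.9691 → s = 49.9691
radial distance = base radius + s = 16 + 49.9691 = 65.9691

65.9691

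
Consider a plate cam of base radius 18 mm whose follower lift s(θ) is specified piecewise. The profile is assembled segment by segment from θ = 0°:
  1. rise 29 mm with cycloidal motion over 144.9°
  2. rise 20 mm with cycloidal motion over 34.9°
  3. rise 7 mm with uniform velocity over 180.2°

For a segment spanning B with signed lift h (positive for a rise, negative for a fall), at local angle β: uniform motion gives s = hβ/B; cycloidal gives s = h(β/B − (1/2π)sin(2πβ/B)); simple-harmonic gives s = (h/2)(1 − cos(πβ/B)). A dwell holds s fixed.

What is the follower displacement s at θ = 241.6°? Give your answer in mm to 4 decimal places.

seg 1 [0°–144.9°] cycloidal, h=29: full span → s += 29 → s = 29.0000
seg 2 [144.9°–179.8°] cycloidal, h=20: full span → s += 20 → s = 49.0000
seg 3 [179.8°–360°] uniform, h=7: θ=241.6° here. β=61.8, B=180.2. 7·61.8/180.2 = 2.4007 → s = 51.4007

51.4007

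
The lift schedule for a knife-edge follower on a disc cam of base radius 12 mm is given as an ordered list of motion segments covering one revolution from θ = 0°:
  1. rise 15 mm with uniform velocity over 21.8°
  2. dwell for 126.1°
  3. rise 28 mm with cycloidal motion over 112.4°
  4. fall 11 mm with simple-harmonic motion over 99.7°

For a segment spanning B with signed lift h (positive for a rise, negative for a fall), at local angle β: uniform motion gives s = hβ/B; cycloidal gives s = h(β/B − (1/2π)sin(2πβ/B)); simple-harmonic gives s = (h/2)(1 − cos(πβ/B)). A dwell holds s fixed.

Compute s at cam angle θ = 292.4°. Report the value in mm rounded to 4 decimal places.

seg 1 [0°–21.8°] uniform, h=15: full span → s += 15 → s = 15.0000
seg 2 [21.8°–147.9°] dwell: s stays 15.0000
seg 3 [147.9°–260.3°] cycloidal, h=28: full span → s += 28 → s = 43.0000
seg 4 [260.3°–360°] simple-harmonic, h=-11: θ=292.4° here. β=32.1, B=99.7. -11/2·(1 − cos(π·0.3220)) = -2.5817 → s = 40.4183

40.4183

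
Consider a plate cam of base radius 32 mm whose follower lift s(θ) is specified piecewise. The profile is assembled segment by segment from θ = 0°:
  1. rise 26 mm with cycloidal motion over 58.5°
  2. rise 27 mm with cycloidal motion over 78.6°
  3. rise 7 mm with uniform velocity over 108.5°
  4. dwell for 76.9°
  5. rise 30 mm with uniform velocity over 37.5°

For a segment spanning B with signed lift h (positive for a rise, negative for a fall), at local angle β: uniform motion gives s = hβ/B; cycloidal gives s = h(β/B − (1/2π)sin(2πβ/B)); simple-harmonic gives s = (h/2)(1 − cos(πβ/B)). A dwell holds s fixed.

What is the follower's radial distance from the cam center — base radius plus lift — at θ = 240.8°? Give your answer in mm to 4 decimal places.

seg 1 [0°–58.5°] cycloidal, h=26: full span → s += 26 → s = 26.0000
seg 2 [58.5°–137.1°] cycloidal, h=27: full span → s += 27 → s = 53.0000
seg 3 [137.1°–245.6°] uniform, h=7: θ=240.8° here. β=103.7, B=108.5. 7·103.7/108.5 = 6.6903 → s = 59.6903
radial distance = base radius + s = 32 + 59.6903 = 91.6903

91.6903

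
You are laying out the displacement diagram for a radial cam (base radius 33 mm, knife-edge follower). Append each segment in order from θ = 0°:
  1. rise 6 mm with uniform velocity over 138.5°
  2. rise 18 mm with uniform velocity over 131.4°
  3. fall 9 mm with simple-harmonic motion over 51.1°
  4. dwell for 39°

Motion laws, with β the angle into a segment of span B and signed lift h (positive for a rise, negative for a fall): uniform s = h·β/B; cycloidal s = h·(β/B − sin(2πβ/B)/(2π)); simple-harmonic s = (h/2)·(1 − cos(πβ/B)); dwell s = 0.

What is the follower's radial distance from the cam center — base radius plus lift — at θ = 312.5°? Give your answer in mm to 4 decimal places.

seg 1 [0°–138.5°] uniform, h=6: full span → s += 6 → s = 6.0000
seg 2 [138.5°–269.9°] uniform, h=18: full span → s += 18 → s = 24.0000
seg 3 [269.9°–321°] simple-harmonic, h=-9: θ=312.5° here. β=42.6, B=51.1. -9/2·(1 − cos(π·0.8337)) = -8.3994 → s = 15.6006
radial distance = base radius + s = 33 + 15.6006 = 48.6006

48.6006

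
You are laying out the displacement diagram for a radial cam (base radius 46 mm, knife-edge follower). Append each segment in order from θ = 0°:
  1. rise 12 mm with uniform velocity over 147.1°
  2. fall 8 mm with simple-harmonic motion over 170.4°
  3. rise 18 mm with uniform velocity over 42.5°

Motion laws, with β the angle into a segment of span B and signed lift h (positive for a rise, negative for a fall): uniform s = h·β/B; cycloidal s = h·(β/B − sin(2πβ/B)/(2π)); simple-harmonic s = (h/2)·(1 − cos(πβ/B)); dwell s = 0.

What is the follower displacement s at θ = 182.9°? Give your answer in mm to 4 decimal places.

seg 1 [0°–147.1°] uniform, h=12: full span → s += 12 → s = 12.0000
seg 2 [147.1°–317.5°] simple-harmonic, h=-8: θ=182.9° here. β=35.8, B=170.4. -8/2·(1 − cos(π·0.2101)) = -0.8401 → s = 11.1599

11.1599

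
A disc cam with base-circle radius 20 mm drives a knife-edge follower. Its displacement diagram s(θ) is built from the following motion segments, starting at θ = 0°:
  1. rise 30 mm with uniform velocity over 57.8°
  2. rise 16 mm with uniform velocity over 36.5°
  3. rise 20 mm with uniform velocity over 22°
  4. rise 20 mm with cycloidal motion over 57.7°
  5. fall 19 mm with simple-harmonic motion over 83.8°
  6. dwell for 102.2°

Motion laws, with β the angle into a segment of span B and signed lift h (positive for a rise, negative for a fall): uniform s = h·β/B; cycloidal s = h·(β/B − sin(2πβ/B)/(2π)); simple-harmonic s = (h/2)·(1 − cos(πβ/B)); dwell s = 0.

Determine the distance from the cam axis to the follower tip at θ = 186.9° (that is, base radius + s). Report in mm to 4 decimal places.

seg 1 [0°–57.8°] uniform, h=30: full span → s += 30 → s = 30.0000
seg 2 [57.8°–94.3°] uniform, h=16: full span → s += 16 → s = 46.0000
seg 3 [94.3°–116.3°] uniform, h=20: full span → s += 20 → s = 66.0000
seg 4 [116.3°–174°] cycloidal, h=20: full span → s += 20 → s = 86.0000
seg 5 [174°–257.8°] simple-harmonic, h=-19: θ=186.9° here. β=12.9, B=83.8. -19/2·(1 − cos(π·0.1539)) = -1.0894 → s = 84.9106
radial distance = base radius + s = 20 + 84.9106 = 104.9106

104.9106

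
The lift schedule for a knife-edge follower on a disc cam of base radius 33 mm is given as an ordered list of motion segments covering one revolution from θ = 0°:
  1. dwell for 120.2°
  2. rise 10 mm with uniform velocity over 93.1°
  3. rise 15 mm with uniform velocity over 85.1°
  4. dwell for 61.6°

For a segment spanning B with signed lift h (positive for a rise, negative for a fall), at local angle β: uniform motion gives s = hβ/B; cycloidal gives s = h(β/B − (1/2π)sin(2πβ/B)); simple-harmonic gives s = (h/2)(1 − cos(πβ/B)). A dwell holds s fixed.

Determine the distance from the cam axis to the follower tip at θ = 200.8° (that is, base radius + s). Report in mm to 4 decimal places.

seg 1 [0°–120.2°] dwell: s stays 0.0000
seg 2 [120.2°–213.3°] uniform, h=10: θ=200.8° here. β=80.6, B=93.1. 10·80.6/93.1 = 8.6574 → s = 8.6574
radial distance = base radius + s = 33 + 8.6574 = 41.6574

41.6574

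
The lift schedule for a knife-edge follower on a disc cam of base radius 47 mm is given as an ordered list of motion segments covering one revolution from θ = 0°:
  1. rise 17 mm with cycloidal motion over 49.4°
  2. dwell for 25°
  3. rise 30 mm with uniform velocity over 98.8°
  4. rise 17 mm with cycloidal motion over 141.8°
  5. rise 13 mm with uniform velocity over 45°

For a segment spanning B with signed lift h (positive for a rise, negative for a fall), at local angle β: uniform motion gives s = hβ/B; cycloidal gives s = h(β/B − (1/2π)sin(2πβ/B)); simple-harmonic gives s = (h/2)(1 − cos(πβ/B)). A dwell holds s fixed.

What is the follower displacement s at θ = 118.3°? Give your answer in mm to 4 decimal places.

seg 1 [0°–49.4°] cycloidal, h=17: full span → s += 17 → s = 17.0000
seg 2 [49.4°–74.4°] dwell: s stays 17.0000
seg 3 [74.4°–173.2°] uniform, h=30: θ=118.3° here. β=43.9, B=98.8. 30·43.9/98.8 = 13.3300 → s = 30.3300

30.3300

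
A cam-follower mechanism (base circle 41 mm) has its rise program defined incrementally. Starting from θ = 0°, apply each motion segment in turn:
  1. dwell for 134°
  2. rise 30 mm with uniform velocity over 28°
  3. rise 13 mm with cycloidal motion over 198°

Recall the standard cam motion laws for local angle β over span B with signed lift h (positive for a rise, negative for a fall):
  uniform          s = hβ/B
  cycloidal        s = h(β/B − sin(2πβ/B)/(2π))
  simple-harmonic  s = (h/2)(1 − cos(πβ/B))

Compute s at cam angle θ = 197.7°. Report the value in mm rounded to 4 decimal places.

seg 1 [0°–134°] dwell: s stays 0.0000
seg 2 [134°–162°] uniform, h=30: full span → s += 30 → s = 30.0000
seg 3 [162°–360°] cycloidal, h=13: θ=197.7° here. β=35.7, B=198. 13·(0.1803 − sin(2π·0.1803)/(2π)) = 0.4702 → s = 30.4702

30.4702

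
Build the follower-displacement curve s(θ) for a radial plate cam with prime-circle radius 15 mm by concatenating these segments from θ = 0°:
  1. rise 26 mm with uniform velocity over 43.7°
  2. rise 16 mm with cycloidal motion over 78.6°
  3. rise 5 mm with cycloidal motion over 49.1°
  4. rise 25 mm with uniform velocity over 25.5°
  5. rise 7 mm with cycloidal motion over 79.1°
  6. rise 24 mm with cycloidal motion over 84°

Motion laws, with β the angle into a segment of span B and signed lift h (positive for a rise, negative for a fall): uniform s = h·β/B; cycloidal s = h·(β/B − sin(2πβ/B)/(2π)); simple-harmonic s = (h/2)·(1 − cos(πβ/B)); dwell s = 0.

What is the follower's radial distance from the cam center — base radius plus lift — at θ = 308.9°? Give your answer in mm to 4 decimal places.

seg 1 [0°–43.7°] uniform, h=26: full span → s += 26 → s = 26.0000
seg 2 [43.7°–122.3°] cycloidal, h=16: full span → s += 16 → s = 42.0000
seg 3 [122.3°–171.4°] cycloidal, h=5: full span → s += 5 → s = 47.0000
seg 4 [171.4°–196.9°] uniform, h=25: full span → s += 25 → s = 72.0000
seg 5 [196.9°–276°] cycloidal, h=7: full span → s += 7 → s = 79.0000
seg 6 [276°–360°] cycloidal, h=24: θ=308.9° here. β=32.9, B=84. 24·(0.3917 − sin(2π·0.3917)/(2π)) = 6.9962 → s = 85.9962
radial distance = base radius + s = 15 + 85.9962 = 100.9962

100.9962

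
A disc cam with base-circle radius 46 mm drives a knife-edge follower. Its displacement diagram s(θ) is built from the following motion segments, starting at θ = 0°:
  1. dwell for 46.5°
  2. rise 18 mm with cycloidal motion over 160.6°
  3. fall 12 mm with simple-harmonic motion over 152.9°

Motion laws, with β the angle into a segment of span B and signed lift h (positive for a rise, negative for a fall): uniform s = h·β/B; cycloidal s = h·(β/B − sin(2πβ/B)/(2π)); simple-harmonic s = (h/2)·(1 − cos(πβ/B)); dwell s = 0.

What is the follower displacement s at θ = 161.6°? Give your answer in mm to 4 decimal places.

seg 1 [0°–46.5°] dwell: s stays 0.0000
seg 2 [46.5°–207.1°] cycloidal, h=18: θ=161.6° here. β=115.1, B=160.6. 18·(0.7167 − sin(2π·0.7167)/(2π)) = 15.7026 → s = 15.7026

15.7026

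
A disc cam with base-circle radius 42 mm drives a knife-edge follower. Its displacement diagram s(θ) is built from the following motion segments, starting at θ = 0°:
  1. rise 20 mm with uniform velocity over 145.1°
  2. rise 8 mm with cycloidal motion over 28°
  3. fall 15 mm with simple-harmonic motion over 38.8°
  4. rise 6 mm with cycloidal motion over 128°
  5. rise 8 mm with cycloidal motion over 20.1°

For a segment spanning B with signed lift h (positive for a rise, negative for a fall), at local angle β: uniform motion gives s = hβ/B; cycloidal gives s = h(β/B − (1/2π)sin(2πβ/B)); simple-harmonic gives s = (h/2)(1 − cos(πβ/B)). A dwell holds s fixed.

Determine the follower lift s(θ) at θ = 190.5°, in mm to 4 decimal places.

seg 1 [0°–145.1°] uniform, h=20: full span → s += 20 → s = 20.0000
seg 2 [145.1°–173.1°] cycloidal, h=8: full span → s += 8 → s = 28.0000
seg 3 [173.1°–211.9°] simple-harmonic, h=-15: θ=190.5° here. β=17.4, B=38.8. -15/2·(1 − cos(π·0.4485)) = -6.2908 → s = 21.7092

21.7092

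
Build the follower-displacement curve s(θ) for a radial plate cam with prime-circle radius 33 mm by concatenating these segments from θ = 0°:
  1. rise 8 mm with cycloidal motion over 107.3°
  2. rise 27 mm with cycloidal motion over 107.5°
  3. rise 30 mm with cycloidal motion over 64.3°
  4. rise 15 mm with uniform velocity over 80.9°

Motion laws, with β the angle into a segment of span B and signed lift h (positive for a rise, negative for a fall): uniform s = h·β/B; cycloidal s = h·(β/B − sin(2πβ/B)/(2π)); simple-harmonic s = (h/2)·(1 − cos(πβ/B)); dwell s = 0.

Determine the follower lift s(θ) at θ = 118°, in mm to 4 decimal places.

seg 1 [0°–107.3°] cycloidal, h=8: full span → s += 8 → s = 8.0000
seg 2 [107.3°–214.8°] cycloidal, h=27: θ=118° here. β=10.7, B=107.5. 27·(0.0995 − sin(2π·0.0995)/(2π)) = 0.1718 → s = 8.1718

8.1718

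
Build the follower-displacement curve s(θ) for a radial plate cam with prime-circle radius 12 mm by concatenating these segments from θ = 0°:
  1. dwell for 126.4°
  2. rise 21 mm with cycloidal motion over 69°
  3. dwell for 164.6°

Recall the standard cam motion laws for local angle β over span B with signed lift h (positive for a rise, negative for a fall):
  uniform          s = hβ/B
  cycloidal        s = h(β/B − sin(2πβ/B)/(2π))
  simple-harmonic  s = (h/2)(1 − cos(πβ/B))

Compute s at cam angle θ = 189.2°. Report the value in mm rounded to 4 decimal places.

seg 1 [0°–126.4°] dwell: s stays 0.0000
seg 2 [126.4°–195.4°] cycloidal, h=21: θ=189.2° here. β=62.8, B=69. 21·(0.9101 − sin(2π·0.9101)/(2π)) = 20.9013 → s = 20.9013

20.9013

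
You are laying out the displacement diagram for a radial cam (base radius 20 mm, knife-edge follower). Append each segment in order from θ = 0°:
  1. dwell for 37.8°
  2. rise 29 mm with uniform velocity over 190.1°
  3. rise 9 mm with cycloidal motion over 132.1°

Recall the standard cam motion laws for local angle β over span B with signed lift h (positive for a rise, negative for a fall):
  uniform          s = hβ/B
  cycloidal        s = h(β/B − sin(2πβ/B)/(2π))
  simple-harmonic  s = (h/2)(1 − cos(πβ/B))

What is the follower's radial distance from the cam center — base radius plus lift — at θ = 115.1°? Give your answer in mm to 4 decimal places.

seg 1 [0°–37.8°] dwell: s stays 0.0000
seg 2 [37.8°–227.9°] uniform, h=29: θ=115.1° here. β=77.3, B=190.1. 29·77.3/190.1 = 11.7922 → s = 11.7922
radial distance = base radius + s = 20 + 11.7922 = 31.7922

31.7922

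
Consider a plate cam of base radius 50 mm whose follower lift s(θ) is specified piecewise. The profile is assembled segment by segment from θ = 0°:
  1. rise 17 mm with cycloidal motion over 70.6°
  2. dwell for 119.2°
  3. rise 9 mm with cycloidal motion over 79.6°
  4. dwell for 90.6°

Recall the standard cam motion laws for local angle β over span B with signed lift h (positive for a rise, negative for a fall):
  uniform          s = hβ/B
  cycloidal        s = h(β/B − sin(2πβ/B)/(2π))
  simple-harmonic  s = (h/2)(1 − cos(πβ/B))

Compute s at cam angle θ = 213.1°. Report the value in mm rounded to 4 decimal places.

seg 1 [0°–70.6°] cycloidal, h=17: full span → s += 17 → s = 17.0000
seg 2 [70.6°–189.8°] dwell: s stays 17.0000
seg 3 [189.8°–269.4°] cycloidal, h=9: θ=213.1° here. β=23.3, B=79.6. 9·(0.2927 − sin(2π·0.2927)/(2π)) = 1.2533 → s = 18.2533

18.2533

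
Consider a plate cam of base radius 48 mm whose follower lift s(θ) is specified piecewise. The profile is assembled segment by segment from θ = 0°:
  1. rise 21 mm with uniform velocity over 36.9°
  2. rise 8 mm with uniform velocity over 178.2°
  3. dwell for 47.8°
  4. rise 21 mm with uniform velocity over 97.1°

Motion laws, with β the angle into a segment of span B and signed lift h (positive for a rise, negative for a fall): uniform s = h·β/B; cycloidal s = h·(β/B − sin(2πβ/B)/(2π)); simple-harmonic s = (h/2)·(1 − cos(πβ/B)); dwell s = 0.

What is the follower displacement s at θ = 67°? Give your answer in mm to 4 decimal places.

seg 1 [0°–36.9°] uniform, h=21: full span → s += 21 → s = 21.0000
seg 2 [36.9°–215.1°] uniform, h=8: θ=67° here. β=30.1, B=178.2. 8·30.1/178.2 = 1.3513 → s = 22.3513

22.3513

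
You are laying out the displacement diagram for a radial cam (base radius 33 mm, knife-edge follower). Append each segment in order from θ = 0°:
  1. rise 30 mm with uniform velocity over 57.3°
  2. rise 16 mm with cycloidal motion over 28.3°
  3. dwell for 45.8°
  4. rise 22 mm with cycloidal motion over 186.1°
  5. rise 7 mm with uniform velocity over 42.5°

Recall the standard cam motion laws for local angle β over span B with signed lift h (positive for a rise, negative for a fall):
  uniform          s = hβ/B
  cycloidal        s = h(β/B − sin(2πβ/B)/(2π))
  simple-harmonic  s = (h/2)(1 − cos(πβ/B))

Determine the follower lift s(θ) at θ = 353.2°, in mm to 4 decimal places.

seg 1 [0°–57.3°] uniform, h=30: full span → s += 30 → s = 30.0000
seg 2 [57.3°–85.6°] cycloidal, h=16: full span → s += 16 → s = 46.0000
seg 3 [85.6°–131.4°] dwell: s stays 46.0000
seg 4 [131.4°–317.5°] cycloidal, h=22: full span → s += 22 → s = 68.0000
seg 5 [317.5°–360°] uniform, h=7: θ=353.2° here. β=35.7, B=42.5. 7·35.7/42.5 = 5.8800 → s = 73.8800

73.8800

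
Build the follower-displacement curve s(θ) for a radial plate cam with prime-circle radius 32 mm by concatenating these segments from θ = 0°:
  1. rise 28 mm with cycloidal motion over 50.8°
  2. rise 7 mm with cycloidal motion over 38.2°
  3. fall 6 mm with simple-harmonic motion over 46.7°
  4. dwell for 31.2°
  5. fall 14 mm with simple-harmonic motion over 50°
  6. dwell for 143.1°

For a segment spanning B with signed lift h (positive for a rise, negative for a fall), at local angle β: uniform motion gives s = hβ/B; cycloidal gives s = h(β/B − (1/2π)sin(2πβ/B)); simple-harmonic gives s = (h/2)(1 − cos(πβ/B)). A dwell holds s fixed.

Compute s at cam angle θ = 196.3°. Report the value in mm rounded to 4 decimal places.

seg 1 [0°–50.8°] cycloidal, h=28: full span → s += 28 → s = 28.0000
seg 2 [50.8°–89°] cycloidal, h=7: full span → s += 7 → s = 35.0000
seg 3 [89°–135.7°] simple-harmonic, h=-6: full span → s += -6 → s = 29.0000
seg 4 [135.7°–166.9°] dwell: s stays 29.0000
seg 5 [166.9°–216.9°] simple-harmonic, h=-14: θ=196.3° here. β=29.4, B=50. -14/2·(1 − cos(π·0.5880)) = -8.9107 → s = 20.0893

20.0893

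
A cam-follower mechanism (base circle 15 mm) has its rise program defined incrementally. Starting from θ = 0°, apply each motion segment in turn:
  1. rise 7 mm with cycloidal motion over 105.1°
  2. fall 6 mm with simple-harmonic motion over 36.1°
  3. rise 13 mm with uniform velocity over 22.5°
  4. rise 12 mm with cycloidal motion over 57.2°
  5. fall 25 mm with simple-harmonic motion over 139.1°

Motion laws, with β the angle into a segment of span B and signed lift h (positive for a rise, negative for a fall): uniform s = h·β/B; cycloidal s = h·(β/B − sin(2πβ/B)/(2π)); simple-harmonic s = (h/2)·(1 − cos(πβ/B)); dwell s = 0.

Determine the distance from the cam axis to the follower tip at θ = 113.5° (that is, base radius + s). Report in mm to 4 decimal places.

seg 1 [0°–105.1°] cycloidal, h=7: full span → s += 7 → s = 7.0000
seg 2 [105.1°–141.2°] simple-harmonic, h=-6: θ=113.5° here. β=8.4, B=36.1. -6/2·(1 − cos(π·0.2327)) = -0.7665 → s = 6.2335
radial distance = base radius + s = 15 + 6.2335 = 21.2335

21.2335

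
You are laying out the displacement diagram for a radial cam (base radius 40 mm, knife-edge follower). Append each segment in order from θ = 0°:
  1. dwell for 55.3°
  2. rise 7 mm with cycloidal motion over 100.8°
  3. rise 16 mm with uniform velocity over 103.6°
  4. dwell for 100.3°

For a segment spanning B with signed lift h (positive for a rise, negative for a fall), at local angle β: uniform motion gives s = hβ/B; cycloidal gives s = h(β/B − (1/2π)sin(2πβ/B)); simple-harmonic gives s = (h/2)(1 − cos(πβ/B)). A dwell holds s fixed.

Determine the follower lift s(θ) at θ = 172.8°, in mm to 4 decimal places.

seg 1 [0°–55.3°] dwell: s stays 0.0000
seg 2 [55.3°–156.1°] cycloidal, h=7: full span → s += 7 → s = 7.0000
seg 3 [156.1°–259.7°] uniform, h=16: θ=172.8° here. β=16.7, B=103.6. 16·16.7/103.6 = 2.5792 → s = 9.5792

9.5792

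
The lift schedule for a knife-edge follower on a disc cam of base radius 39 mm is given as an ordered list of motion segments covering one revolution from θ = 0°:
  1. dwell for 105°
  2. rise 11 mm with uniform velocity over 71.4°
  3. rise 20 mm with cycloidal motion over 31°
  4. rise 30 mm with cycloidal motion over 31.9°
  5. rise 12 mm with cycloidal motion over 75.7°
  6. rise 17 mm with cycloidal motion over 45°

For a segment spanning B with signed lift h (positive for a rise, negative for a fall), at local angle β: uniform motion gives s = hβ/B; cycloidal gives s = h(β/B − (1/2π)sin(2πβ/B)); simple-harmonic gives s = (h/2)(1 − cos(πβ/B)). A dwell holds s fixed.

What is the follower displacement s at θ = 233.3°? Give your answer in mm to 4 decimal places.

seg 1 [0°–105°] dwell: s stays 0.0000
seg 2 [105°–176.4°] uniform, h=11: full span → s += 11 → s = 11.0000
seg 3 [176.4°–207.4°] cycloidal, h=20: full span → s += 20 → s = 31.0000
seg 4 [207.4°–239.3°] cycloidal, h=30: θ=233.3° here. β=25.9, B=31.9. 30·(0.8119 − sin(2π·0.8119)/(2π)) = 28.7753 → s = 59.7753

59.7753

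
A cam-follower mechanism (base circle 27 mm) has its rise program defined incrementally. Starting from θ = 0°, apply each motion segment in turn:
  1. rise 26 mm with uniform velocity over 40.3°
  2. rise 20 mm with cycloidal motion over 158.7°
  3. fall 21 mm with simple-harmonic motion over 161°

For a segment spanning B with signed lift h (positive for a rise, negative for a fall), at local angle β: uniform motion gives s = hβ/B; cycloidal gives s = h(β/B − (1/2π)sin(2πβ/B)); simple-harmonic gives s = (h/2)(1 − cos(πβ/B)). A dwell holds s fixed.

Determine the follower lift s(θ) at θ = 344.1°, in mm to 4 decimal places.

seg 1 [0°–40.3°] uniform, h=26: full span → s += 26 → s = 26.0000
seg 2 [40.3°–199°] cycloidal, h=20: full span → s += 20 → s = 46.0000
seg 3 [199°–360°] simple-harmonic, h=-21: θ=344.1° here. β=145.1, B=161. -21/2·(1 − cos(π·0.9012)) = -20.4987 → s = 25.5013

25.5013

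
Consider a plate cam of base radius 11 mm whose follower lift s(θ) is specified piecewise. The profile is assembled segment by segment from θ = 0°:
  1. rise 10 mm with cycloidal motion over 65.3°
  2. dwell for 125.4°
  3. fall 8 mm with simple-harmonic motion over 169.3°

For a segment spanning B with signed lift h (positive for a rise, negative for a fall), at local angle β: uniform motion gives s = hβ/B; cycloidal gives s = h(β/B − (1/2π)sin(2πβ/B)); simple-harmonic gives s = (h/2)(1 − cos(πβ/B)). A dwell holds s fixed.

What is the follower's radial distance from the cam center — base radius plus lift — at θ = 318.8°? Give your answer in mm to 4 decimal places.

seg 1 [0°–65.3°] cycloidal, h=10: full span → s += 10 → s = 10.0000
seg 2 [65.3°–190.7°] dwell: s stays 10.0000
seg 3 [190.7°–360°] simple-harmonic, h=-8: θ=318.8° here. β=128.1, B=169.3. -8/2·(1 − cos(π·0.7566)) = -6.8869 → s = 3.1131
radial distance = base radius + s = 11 + 3.1131 = 14.1131

14.1131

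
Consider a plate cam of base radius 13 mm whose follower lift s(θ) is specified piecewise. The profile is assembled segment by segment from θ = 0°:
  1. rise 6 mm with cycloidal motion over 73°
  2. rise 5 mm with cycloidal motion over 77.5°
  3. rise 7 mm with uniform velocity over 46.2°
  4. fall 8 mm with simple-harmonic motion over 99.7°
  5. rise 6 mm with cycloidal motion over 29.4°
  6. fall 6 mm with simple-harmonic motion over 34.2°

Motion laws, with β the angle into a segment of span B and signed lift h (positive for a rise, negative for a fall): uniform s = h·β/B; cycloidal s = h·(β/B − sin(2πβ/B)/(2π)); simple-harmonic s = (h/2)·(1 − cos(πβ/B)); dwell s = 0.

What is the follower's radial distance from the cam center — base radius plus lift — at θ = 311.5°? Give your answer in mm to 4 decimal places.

seg 1 [0°–73°] cycloidal, h=6: full span → s += 6 → s = 6.0000
seg 2 [73°–150.5°] cycloidal, h=5: full span → s += 5 → s = 11.0000
seg 3 [150.5°–196.7°] uniform, h=7: full span → s += 7 → s = 18.0000
seg 4 [196.7°–296.4°] simple-harmonic, h=-8: full span → s += -8 → s = 10.0000
seg 5 [296.4°–325.8°] cycloidal, h=6: θ=311.5° here. β=15.1, B=29.4. 6·(0.5136 − sin(2π·0.5136)/(2π)) = 3.1632 → s = 13.1632
radial distance = base radius + s = 13 + 13.1632 = 26.1632

26.1632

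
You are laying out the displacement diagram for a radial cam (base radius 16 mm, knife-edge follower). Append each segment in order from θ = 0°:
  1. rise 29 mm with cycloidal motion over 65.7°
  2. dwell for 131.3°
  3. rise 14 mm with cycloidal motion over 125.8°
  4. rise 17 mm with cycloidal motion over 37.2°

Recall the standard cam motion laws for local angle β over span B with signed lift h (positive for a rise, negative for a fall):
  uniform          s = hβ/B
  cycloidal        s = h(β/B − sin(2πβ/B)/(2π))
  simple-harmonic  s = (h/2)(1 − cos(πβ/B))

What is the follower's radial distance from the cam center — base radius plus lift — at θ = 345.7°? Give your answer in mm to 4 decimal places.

seg 1 [0°–65.7°] cycloidal, h=29: full span → s += 29 → s = 29.0000
seg 2 [65.7°–197°] dwell: s stays 29.0000
seg 3 [197°–322.8°] cycloidal, h=14: full span → s += 14 → s = 43.0000
seg 4 [322.8°–360°] cycloidal, h=17: θ=345.7° here. β=22.9, B=37.2. 17·(0.6156 − sin(2π·0.6156)/(2π)) = 12.2619 → s = 55.2619
radial distance = base radius + s = 16 + 55.2619 = 71.2619

71.2619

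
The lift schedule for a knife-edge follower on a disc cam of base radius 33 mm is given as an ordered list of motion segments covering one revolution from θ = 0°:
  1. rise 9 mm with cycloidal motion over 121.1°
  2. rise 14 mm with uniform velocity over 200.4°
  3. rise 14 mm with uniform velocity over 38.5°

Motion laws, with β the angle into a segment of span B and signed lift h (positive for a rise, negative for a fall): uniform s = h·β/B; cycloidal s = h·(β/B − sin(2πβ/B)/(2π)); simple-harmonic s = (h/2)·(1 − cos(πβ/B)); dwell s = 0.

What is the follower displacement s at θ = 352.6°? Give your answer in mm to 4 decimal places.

seg 1 [0°–121.1°] cycloidal, h=9: full span → s += 9 → s = 9.0000
seg 2 [121.1°–321.5°] uniform, h=14: full span → s += 14 → s = 23.0000
seg 3 [321.5°–360°] uniform, h=14: θ=352.6° here. β=31.1, B=38.5. 14·31.1/38.5 = 11.3091 → s = 34.3091

34.3091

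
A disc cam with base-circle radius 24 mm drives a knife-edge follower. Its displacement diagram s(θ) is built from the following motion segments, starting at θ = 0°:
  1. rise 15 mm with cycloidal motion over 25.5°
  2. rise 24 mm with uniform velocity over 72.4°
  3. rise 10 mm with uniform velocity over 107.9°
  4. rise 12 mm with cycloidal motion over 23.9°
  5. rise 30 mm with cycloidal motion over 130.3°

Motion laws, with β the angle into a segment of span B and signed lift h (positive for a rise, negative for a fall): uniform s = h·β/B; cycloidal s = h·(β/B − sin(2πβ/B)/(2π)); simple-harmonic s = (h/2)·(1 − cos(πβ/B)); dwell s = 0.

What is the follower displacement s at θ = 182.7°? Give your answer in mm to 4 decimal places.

seg 1 [0°–25.5°] cycloidal, h=15: full span → s += 15 → s = 15.0000
seg 2 [25.5°–97.9°] uniform, h=24: full span → s += 24 → s = 39.0000
seg 3 [97.9°–205.8°] uniform, h=10: θ=182.7° here. β=84.8, B=107.9. 10·84.8/107.9 = 7.8591 → s = 46.8591

46.8591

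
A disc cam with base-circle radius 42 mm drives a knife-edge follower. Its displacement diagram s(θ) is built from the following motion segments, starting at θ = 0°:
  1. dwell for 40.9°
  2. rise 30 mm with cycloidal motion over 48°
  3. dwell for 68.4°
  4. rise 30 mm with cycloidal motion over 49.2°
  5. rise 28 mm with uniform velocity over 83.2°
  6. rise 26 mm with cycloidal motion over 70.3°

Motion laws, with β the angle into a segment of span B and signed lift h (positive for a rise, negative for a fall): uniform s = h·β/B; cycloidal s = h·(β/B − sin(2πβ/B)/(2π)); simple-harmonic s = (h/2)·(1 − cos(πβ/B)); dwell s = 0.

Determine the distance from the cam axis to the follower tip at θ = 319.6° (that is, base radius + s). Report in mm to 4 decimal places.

seg 1 [0°–40.9°] dwell: s stays 0.0000
seg 2 [40.9°–88.9°] cycloidal, h=30: full span → s += 30 → s = 30.0000
seg 3 [88.9°–157.3°] dwell: s stays 30.0000
seg 4 [157.3°–206.5°] cycloidal, h=30: full span → s += 30 → s = 60.0000
seg 5 [206.5°–289.7°] uniform, h=28: full span → s += 28 → s = 88.0000
seg 6 [289.7°–360°] cycloidal, h=26: θ=319.6° here. β=29.9, B=70.3. 26·(0.4253 − sin(2π·0.4253)/(2π)) = 9.1871 → s = 97.1871
radial distance = base radius + s = 42 + 97.1871 = 139.1871

139.1871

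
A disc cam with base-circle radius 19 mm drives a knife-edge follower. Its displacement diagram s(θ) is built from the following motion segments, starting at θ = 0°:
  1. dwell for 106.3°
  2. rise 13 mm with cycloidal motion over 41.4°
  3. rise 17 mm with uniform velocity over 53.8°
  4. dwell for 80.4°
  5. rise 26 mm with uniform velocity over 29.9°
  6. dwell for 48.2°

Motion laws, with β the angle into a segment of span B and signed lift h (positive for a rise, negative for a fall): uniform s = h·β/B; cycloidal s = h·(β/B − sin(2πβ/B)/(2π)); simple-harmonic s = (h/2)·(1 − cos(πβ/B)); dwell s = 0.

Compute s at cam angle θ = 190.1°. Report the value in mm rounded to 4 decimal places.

seg 1 [0°–106.3°] dwell: s stays 0.0000
seg 2 [106.3°–147.7°] cycloidal, h=13: full span → s += 13 → s = 13.0000
seg 3 [147.7°–201.5°] uniform, h=17: θ=190.1° here. β=42.4, B=53.8. 17·42.4/53.8 = 13.3978 → s = 26.3978

26.3978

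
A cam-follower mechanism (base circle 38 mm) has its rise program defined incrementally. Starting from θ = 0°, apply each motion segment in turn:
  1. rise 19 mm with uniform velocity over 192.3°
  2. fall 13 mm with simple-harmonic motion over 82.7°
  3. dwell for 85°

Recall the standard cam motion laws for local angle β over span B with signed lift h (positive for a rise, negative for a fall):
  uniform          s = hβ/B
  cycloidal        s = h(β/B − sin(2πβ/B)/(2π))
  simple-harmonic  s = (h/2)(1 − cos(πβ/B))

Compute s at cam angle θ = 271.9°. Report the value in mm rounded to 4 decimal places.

seg 1 [0°–192.3°] uniform, h=19: full span → s += 19 → s = 19.0000
seg 2 [192.3°–275°] simple-harmonic, h=-13: θ=271.9° here. β=79.6, B=82.7. -13/2·(1 − cos(π·0.9625)) = -12.9550 → s = 6.0450

6.0450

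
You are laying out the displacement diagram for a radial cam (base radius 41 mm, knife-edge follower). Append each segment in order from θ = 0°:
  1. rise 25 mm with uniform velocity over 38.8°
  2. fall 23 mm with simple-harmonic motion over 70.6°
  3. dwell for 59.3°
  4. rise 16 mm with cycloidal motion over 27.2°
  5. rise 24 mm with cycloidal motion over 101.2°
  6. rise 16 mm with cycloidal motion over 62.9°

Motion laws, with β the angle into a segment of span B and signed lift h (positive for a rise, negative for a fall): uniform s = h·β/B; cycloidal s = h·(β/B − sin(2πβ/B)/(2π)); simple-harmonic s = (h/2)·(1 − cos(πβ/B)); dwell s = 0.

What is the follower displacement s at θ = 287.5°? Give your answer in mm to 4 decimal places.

seg 1 [0°–38.8°] uniform, h=25: full span → s += 25 → s = 25.0000
seg 2 [38.8°–109.4°] simple-harmonic, h=-23: full span → s += -23 → s = 2.0000
seg 3 [109.4°–168.7°] dwell: s stays 2.0000
seg 4 [168.7°–195.9°] cycloidal, h=16: full span → s += 16 → s = 18.0000
seg 5 [195.9°–297.1°] cycloidal, h=24: θ=287.5° here. β=91.6, B=101.2. 24·(0.9051 − sin(2π·0.9051)/(2π)) = 23.8676 → s = 41.8676

41.8676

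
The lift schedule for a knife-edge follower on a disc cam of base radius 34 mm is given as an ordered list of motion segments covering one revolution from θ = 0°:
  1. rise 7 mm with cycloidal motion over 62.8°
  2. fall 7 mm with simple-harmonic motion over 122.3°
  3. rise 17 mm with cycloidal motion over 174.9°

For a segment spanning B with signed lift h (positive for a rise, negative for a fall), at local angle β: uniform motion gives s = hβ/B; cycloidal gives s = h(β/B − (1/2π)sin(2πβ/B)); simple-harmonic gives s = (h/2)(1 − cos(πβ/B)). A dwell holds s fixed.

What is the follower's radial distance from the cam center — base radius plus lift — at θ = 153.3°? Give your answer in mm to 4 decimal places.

seg 1 [0°–62.8°] cycloidal, h=7: full span → s += 7 → s = 7.0000
seg 2 [62.8°–185.1°] simple-harmonic, h=-7: θ=153.3° here. β=90.5, B=122.3. -7/2·(1 − cos(π·0.7400)) = -5.8958 → s = 1.1042
radial distance = base radius + s = 34 + 1.1042 = 35.1042

35.1042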